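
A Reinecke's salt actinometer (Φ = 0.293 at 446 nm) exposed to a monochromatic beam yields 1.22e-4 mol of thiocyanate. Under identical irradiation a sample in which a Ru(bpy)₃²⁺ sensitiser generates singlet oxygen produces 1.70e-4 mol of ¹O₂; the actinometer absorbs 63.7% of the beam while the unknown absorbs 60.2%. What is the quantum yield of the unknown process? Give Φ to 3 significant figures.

Photons absorbed by the actinometer: 1.22e-4 / 0.293 = 4.164e-4 mol.
Incident flux: 4.164e-4 / 0.637 = 6.537e-4 einstein.
Absorbed by unknown: 0.602 × 6.537e-4 = 3.935e-4 mol.
Φ(unknown) = 1.70e-4 / 3.935e-4 = 0.432.

Φ = 0.432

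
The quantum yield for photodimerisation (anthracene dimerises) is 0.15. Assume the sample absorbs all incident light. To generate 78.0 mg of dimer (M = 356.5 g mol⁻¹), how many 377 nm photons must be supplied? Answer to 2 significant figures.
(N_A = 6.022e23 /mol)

8.8e20 photons

Product: 78.0 mg / 356.5 g mol⁻¹ = 2.188e-4 mol.
Photons that must be absorbed: 2.188e-4 / 0.15 = 0.001459 mol.
Photon count: 0.001459 × 6.022e23 = 8.8e20.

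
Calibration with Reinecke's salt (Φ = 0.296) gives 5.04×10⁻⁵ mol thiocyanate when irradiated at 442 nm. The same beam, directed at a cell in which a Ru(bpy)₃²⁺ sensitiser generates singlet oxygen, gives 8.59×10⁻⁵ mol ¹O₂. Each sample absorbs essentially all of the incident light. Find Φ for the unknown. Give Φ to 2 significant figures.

Photons absorbed by the actinometer: 5.04×10⁻⁵ / 0.296 = 1.703×10⁻⁴ mol.
Φ(unknown) = 8.59×10⁻⁵ / 1.703×10⁻⁴ = 0.50.

Φ = 0.50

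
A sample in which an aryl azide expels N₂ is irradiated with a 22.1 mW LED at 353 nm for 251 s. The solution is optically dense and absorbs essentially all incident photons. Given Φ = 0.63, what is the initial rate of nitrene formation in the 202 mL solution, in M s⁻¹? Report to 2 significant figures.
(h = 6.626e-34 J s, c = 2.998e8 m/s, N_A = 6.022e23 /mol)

Photon energy at 353 nm: hc/λ = (6.626e-34)(2.998e8)/(353e-9) = 5.627e-19 J.
Energy delivered: (22.1 mW)(251 s) = 5.547 J.
Photons incident: 5.547 / 5.627e-19 = 9.858e18, i.e. 9.858e18/6.022e23 = 1.637e-5 mol.
Product formed: 0.63 × 1.637e-5 = 1.031e-5 mol.
Rate: 1.031e-5 mol / (251 s × 0.202 L) = 2.0e-7 M s⁻¹.

2.0e-7 M s⁻¹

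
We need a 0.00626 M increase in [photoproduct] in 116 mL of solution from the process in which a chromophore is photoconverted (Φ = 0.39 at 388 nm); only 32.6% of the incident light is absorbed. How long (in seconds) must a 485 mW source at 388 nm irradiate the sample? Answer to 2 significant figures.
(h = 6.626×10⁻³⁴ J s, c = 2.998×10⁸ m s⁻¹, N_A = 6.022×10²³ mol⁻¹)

t ≈ 3600 s

Product: (0.00626 M)(0.116 L) = 7.262×10⁻⁴ mol.
Photons that must be absorbed: 7.262×10⁻⁴ / 0.39 = 0.001862 mol.
Incident photons needed: 0.001862 / 0.326 = 0.005712 mol.
Photon energy: hc/λ = 5.120×10⁻¹⁹ J; per mole, 3.083×10⁵ J mol⁻¹.
Energy required: 0.005712 × 3.083×10⁵ = 1761 J.
Time: 1761 J / 0.485 W = 3600 s.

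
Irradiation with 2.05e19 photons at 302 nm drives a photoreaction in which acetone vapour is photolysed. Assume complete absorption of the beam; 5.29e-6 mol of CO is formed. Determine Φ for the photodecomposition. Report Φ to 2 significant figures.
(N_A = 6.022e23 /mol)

Φ = 0.16

Moles of photons: 2.05e19 / 6.022e23 = 3.404e-5 mol.
Φ = 5.29e-6 mol / 3.404e-5 mol photons = 0.16.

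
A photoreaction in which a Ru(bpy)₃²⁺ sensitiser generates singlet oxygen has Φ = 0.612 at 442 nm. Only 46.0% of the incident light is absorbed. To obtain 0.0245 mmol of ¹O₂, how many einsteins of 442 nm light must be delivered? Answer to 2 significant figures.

Product: 0.0245 mmol = 2.45×10⁻⁵ mol.
Photons that must be absorbed: 2.45×10⁻⁵ / 0.612 = 4.003×10⁻⁵ mol.
Incident photons needed: 4.003×10⁻⁵ / 0.460 = 8.702×10⁻⁵ mol.

8.7×10⁻⁵ einstein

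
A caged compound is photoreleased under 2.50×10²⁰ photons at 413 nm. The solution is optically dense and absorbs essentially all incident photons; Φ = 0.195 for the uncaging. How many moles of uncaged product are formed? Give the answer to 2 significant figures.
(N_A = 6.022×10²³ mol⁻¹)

8.1×10⁻⁵ mol

Moles of photons: 2.50×10²⁰ / 6.022×10²³ = 4.151×10⁻⁴ mol.
Product: Φ × n_abs = 0.195 × 4.151×10⁻⁴ = 8.094×10⁻⁵ mol.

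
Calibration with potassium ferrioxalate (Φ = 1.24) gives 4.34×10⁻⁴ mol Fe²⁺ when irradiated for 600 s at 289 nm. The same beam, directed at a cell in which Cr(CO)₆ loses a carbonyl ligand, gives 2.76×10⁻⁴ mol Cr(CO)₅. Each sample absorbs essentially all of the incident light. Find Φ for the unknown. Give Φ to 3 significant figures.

Φ = 0.789

Photons absorbed by the actinometer: 4.34×10⁻⁴ / 1.24 = 3.500×10⁻⁴ mol.
Φ(unknown) = 2.76×10⁻⁴ / 3.500×10⁻⁴ = 0.789.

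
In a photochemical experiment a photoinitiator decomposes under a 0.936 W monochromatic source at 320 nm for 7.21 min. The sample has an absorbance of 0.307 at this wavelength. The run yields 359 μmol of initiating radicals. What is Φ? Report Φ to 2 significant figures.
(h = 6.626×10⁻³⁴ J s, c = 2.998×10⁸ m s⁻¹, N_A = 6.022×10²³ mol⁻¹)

Product: 359 μmol = 3.59×10⁻⁴ mol.
Photon energy at 320 nm: hc/λ = (6.626×10⁻³⁴)(2.998×10⁸)/(320×10⁻⁹) = 6.208×10⁻¹⁹ J.
Energy delivered: (0.936 W)(432.6 s) = 404.9 J.
Photons incident: 404.9 / 6.208×10⁻¹⁹ = 6.522×10²⁰, i.e. 6.522×10²⁰/6.022×10²³ = 0.001083 mol.
Fraction absorbed: 1 − 10^(−0.307) = 0.5068.
Photons absorbed: 0.5068 × 0.001083 = 5.489×10⁻⁴ mol.
Φ = 3.59×10⁻⁴ mol / 5.489×10⁻⁴ mol photons = 0.65.

Φ = 0.65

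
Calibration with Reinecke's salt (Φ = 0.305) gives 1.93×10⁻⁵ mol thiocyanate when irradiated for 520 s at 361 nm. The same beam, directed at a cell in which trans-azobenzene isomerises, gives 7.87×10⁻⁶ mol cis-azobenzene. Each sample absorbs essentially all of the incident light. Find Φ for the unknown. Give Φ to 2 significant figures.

Photons absorbed by the actinometer: 1.93×10⁻⁵ / 0.305 = 6.328×10⁻⁵ mol.
Φ(unknown) = 7.87×10⁻⁶ / 6.328×10⁻⁵ = 0.12.

Φ = 0.12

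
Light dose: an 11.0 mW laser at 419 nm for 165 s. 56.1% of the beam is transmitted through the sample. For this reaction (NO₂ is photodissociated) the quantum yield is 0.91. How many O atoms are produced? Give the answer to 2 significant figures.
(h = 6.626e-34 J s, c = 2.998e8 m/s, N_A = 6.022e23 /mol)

1.5e18 atoms

Photon energy at 419 nm: hc/λ = (6.626e-34)(2.998e8)/(419e-9) = 4.741e-19 J.
Energy delivered: (11.0 mW)(165 s) = 1.815 J.
Photons incident: 1.815 / 4.741e-19 = 3.828e18, i.e. 3.828e18/6.022e23 = 6.357e-6 mol.
Fraction absorbed: 1 − 56.1/100 = 0.4390.
Photons absorbed: 0.4390 × 6.357e-6 = 2.791e-6 mol.
Product: Φ × n_abs = 0.91 × 2.791e-6 = 2.540e-6 mol.
As a count: 2.540e-6 × 6.022e23 = 1.5e18.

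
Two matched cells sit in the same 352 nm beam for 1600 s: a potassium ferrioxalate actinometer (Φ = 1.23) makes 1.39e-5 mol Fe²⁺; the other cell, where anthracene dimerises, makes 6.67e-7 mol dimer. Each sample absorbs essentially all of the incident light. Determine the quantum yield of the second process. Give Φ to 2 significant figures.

Photons absorbed by the actinometer: 1.39e-5 / 1.23 = 1.130e-5 mol.
Φ(unknown) = 6.67e-7 / 1.130e-5 = 0.059.

Φ = 0.059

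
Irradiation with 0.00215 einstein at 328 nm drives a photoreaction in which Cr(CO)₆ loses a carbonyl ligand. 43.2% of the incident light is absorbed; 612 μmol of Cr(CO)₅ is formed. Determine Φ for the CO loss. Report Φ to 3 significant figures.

Product: 612 μmol = 6.12×10⁻⁴ mol.
Photons absorbed: 0.432 × 0.00215 = 9.288×10⁻⁴ mol.
Φ = 6.12×10⁻⁴ mol / 9.288×10⁻⁴ mol photons = 0.659.

Φ = 0.659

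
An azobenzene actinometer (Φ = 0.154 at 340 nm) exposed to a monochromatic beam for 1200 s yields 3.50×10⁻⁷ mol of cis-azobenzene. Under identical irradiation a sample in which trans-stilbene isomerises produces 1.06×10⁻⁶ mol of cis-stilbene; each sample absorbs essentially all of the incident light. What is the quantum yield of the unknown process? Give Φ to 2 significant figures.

Φ = 0.47

Photons absorbed by the actinometer: 3.50×10⁻⁷ / 0.154 = 2.273×10⁻⁶ mol.
Φ(unknown) = 1.06×10⁻⁶ / 2.273×10⁻⁶ = 0.47.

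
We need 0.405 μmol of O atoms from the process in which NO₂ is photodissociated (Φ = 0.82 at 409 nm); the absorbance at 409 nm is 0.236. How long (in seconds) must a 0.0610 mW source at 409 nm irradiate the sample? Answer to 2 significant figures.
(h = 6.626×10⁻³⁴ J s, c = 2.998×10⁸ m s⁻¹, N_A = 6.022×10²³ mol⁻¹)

t ≈ 5600 s

Product: 0.405 μmol = 4.05×10⁻⁷ mol.
Photons that must be absorbed: 4.05×10⁻⁷ / 0.82 = 4.939×10⁻⁷ mol.
Fraction absorbed: 1 − 10^(−0.236) = 0.4192.
Incident photons needed: 4.939×10⁻⁷ / 0.4192 = 1.178×10⁻⁶ mol.
Photon energy: hc/λ = 4.857×10⁻¹⁹ J; per mole, 2.925×10⁵ J mol⁻¹.
Energy required: 1.178×10⁻⁶ × 2.925×10⁵ = 0.3446 J.
Time: 0.3446 J / 6.1e-05 W = 5600 s.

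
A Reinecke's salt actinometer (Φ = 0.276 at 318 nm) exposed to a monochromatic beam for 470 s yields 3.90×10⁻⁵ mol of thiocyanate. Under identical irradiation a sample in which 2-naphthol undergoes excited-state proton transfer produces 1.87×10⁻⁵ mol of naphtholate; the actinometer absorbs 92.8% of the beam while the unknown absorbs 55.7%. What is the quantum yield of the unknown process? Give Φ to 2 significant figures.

Φ = 0.22

Photons absorbed by the actinometer: 3.90×10⁻⁵ / 0.276 = 1.413×10⁻⁴ mol.
Incident flux: 1.413×10⁻⁴ / 0.928 = 1.523×10⁻⁴ einstein.
Absorbed by unknown: 0.557 × 1.523×10⁻⁴ = 8.483×10⁻⁵ mol.
Φ(unknown) = 1.87×10⁻⁵ / 8.483×10⁻⁵ = 0.22.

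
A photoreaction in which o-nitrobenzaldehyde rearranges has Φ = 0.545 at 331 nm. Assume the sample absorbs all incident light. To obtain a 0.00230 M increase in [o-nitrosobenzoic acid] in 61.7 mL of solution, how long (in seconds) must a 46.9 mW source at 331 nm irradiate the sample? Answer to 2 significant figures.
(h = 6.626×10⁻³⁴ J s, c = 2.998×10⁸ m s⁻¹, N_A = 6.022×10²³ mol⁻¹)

Product: (0.00230 M)(0.0617 L) = 1.419×10⁻⁴ mol.
Photons that must be absorbed: 1.419×10⁻⁴ / 0.545 = 2.604×10⁻⁴ mol.
Photon energy: hc/λ = 6.001×10⁻¹⁹ J; per mole, 3.614×10⁵ J mol⁻¹.
Energy required: 2.604×10⁻⁴ × 3.614×10⁵ = 94.11 J.
Time: 94.11 J / 0.0469 W = 2000 s.

t ≈ 2000 s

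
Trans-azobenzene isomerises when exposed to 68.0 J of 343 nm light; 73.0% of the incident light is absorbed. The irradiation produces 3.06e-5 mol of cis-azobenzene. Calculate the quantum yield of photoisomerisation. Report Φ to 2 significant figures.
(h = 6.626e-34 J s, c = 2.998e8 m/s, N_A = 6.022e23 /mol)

Φ = 0.21

Photon energy at 343 nm: hc/λ = (6.626e-34)(2.998e8)/(343e-9) = 5.791e-19 J.
Photons incident: 68.0 / 5.791e-19 = 1.174e20, i.e. 1.174e20/6.022e23 = 1.950e-4 mol.
Photons absorbed: 0.730 × 1.950e-4 = 1.424e-4 mol.
Φ = 3.06e-5 mol / 1.424e-4 mol photons = 0.21.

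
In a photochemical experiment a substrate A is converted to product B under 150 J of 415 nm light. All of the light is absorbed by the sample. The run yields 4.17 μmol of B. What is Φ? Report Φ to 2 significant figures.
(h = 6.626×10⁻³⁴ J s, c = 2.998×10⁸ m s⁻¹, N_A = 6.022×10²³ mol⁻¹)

Product: 4.17 μmol = 4.17×10⁻⁶ mol.
Photon energy at 415 nm: hc/λ = (6.626×10⁻³⁴)(2.998×10⁸)/(415×10⁻⁹) = 4.787×10⁻¹⁹ J.
Photons incident: 150 / 4.787×10⁻¹⁹ = 3.133×10²⁰, i.e. 3.133×10²⁰/6.022×10²³ = 5.203×10⁻⁴ mol.
Φ = 4.17×10⁻⁶ mol / 5.203×10⁻⁴ mol photons = 0.0080.

Φ = 0.0080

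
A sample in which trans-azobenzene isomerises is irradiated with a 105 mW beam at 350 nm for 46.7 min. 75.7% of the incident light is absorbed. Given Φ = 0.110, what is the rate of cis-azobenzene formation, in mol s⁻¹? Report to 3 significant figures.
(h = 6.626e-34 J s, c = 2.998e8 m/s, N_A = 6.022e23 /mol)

Photon energy at 350 nm: hc/λ = (6.626e-34)(2.998e8)/(350e-9) = 5.676e-19 J.
Energy delivered: (105 mW)(2802 s) = 294.2 J.
Photons incident: 294.2 / 5.676e-19 = 5.183e20, i.e. 5.183e20/6.022e23 = 8.607e-4 mol.
Photons absorbed: 0.757 × 8.607e-4 = 6.515e-4 mol.
Product formed: 0.110 × 6.515e-4 = 7.167e-5 mol.
Rate: 7.167e-5 / 2802 s = 2.56e-8 mol s⁻¹.

2.56e-8 mol s⁻¹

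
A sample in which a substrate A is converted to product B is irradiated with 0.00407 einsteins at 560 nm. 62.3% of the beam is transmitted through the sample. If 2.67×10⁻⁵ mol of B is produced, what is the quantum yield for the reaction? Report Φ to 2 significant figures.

Fraction absorbed: 1 − 62.3/100 = 0.3770.
Photons absorbed: 0.3770 × 0.00407 = 0.001534 mol.
Φ = 2.67×10⁻⁵ mol / 0.001534 mol photons = 0.017.

Φ = 0.017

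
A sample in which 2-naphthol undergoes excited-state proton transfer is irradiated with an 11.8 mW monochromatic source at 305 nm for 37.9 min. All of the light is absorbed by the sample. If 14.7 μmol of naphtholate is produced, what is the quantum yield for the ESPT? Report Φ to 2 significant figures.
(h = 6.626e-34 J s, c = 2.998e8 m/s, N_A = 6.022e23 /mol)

Φ = 0.21

Product: 14.7 μmol = 1.47e-5 mol.
Photon energy at 305 nm: hc/λ = (6.626e-34)(2.998e8)/(305e-9) = 6.513e-19 J.
Energy delivered: (11.8 mW)(2274 s) = 26.83 J.
Photons incident: 26.83 / 6.513e-19 = 4.119e19, i.e. 4.119e19/6.022e23 = 6.840e-5 mol.
Φ = 1.47e-5 mol / 6.840e-5 mol photons = 0.21.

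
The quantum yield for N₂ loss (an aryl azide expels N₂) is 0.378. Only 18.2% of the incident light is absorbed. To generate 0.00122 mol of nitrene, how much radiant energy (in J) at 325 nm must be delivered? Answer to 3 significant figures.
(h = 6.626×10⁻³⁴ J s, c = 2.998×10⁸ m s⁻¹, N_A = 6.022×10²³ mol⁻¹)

Photons that must be absorbed: 0.00122 / 0.378 = 0.003228 mol.
Incident photons needed: 0.003228 / 0.182 = 0.01774 mol.
Photon energy: hc/λ = 6.112×10⁻¹⁹ J; per mole, 3.681×10⁵ J mol⁻¹.
Energy required: 0.01774 × 3.681×10⁵ = 6530 J.

6530 J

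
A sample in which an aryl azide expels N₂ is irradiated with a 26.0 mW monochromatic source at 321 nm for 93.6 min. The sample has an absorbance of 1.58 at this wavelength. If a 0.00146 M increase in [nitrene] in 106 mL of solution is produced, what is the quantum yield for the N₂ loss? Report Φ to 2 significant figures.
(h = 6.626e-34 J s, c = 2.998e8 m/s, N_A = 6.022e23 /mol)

Φ = 0.41

Product: (0.00146 M)(0.106 L) = 1.548e-4 mol.
Photon energy at 321 nm: hc/λ = (6.626e-34)(2.998e8)/(321e-9) = 6.188e-19 J.
Energy delivered: (26.0 mW)(5616 s) = 146.0 J.
Photons incident: 146.0 / 6.188e-19 = 2.359e20, i.e. 2.359e20/6.022e23 = 3.917e-4 mol.
Fraction absorbed: 1 − 10^(−1.58) = 0.9737.
Photons absorbed: 0.9737 × 3.917e-4 = 3.814e-4 mol.
Φ = 1.548e-4 mol / 3.814e-4 mol photons = 0.41.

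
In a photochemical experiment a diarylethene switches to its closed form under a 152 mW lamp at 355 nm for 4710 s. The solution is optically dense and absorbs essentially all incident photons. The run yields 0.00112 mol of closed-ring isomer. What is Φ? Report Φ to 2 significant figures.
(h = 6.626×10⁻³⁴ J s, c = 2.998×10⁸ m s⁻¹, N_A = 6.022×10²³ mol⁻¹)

Φ = 0.53

Photon energy at 355 nm: hc/λ = (6.626×10⁻³⁴)(2.998×10⁸)/(355×10⁻⁹) = 5.596×10⁻¹⁹ J.
Energy delivered: (152 mW)(4710 s) = 715.9 J.
Photons incident: 715.9 / 5.596×10⁻¹⁹ = 1.279×10²¹, i.e. 1.279×10²¹/6.022×10²³ = 0.002124 mol.
Φ = 0.00112 mol / 0.002124 mol photons = 0.53.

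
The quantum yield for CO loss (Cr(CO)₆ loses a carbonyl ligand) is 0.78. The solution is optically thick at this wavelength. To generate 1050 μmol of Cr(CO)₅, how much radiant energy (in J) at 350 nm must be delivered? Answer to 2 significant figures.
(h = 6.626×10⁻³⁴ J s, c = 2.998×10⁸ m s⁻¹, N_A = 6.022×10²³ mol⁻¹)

460 J

Product: 1050 μmol = 0.00105 mol.
Photons that must be absorbed: 0.00105 / 0.78 = 0.001346 mol.
Photon energy: hc/λ = 5.676×10⁻¹⁹ J; per mole, 3.418×10⁵ J mol⁻¹.
Energy required: 0.001346 × 3.418×10⁵ = 460 J.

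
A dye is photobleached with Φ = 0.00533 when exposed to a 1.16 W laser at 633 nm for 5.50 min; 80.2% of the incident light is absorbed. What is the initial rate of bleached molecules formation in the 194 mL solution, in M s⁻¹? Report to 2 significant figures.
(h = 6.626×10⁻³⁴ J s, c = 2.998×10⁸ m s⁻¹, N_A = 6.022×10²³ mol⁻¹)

1.4×10⁻⁷ M s⁻¹

Photon energy at 633 nm: hc/λ = (6.626×10⁻³⁴)(2.998×10⁸)/(633×10⁻⁹) = 3.138×10⁻¹⁹ J.
Energy delivered: (1.16 W)(330 s) = 382.8 J.
Photons incident: 382.8 / 3.138×10⁻¹⁹ = 1.220×10²¹, i.e. 1.220×10²¹/6.022×10²³ = 0.002026 mol.
Photons absorbed: 0.802 × 0.002026 = 0.001625 mol.
Product formed: 0.00533 × 0.001625 = 8.661×10⁻⁶ mol.
Rate: 8.661×10⁻⁶ mol / (330 s × 0.194 L) = 1.4×10⁻⁷ M s⁻¹.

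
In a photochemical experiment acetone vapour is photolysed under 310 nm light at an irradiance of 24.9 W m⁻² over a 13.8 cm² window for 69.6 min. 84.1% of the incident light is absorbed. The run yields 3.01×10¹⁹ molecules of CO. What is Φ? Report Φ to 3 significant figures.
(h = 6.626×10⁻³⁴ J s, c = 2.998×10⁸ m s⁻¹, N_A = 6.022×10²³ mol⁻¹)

Product: 3.01×10¹⁹ / 6.022×10²³ = 4.998×10⁻⁵ mol.
Photon energy at 310 nm: hc/λ = (6.626×10⁻³⁴)(2.998×10⁸)/(310×10⁻⁹) = 6.408×10⁻¹⁹ J.
Energy delivered: (24.9 W m⁻²)(13.8×10⁻⁴ m²)(4176 s) = 143.5 J.
Photons incident: 143.5 / 6.408×10⁻¹⁹ = 2.239×10²⁰, i.e. 2.239×10²⁰/6.022×10²³ = 3.718×10⁻⁴ mol.
Photons absorbed: 0.841 × 3.718×10⁻⁴ = 3.127×10⁻⁴ mol.
Φ = 4.998×10⁻⁵ mol / 3.127×10⁻⁴ mol photons = 0.160.

Φ = 0.160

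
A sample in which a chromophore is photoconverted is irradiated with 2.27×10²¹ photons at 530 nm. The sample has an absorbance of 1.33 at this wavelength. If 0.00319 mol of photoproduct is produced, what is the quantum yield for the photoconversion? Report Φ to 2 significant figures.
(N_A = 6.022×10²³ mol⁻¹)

Φ = 0.89

Moles of photons: 2.27×10²¹ / 6.022×10²³ = 0.003770 mol.
Fraction absorbed: 1 − 10^(−1.33) = 0.9532.
Photons absorbed: 0.9532 × 0.003770 = 0.003594 mol.
Φ = 0.00319 mol / 0.003594 mol photons = 0.89.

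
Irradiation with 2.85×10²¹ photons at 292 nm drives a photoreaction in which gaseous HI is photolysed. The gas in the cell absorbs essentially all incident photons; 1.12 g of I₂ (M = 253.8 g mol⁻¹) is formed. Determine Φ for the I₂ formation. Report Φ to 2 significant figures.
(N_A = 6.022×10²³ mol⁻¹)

Φ = 0.93

Product: 1.12 g / 253.8 g mol⁻¹ = 0.004413 mol.
Moles of photons: 2.85×10²¹ / 6.022×10²³ = 0.004733 mol.
Φ = 0.004413 mol / 0.004733 mol photons = 0.93.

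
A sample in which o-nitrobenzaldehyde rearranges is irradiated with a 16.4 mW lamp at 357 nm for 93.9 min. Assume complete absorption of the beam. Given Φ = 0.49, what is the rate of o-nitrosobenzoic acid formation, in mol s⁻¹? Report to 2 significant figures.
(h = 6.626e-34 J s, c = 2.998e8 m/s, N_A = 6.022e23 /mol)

Photon energy at 357 nm: hc/λ = (6.626e-34)(2.998e8)/(357e-9) = 5.564e-19 J.
Energy delivered: (16.4 mW)(5634 s) = 92.40 J.
Photons incident: 92.40 / 5.564e-19 = 1.661e20, i.e. 1.661e20/6.022e23 = 2.758e-4 mol.
Product formed: 0.49 × 2.758e-4 = 1.351e-4 mol.
Rate: 1.351e-4 / 5634 s = 2.4e-8 mol s⁻¹.

2.4e-8 mol s⁻¹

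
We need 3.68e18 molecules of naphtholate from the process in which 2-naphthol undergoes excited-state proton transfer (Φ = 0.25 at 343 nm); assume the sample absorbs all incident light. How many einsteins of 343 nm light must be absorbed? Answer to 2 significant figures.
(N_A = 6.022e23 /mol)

2.4e-5 einstein

Product: 3.68e18 / 6.022e23 = 6.111e-6 mol.
Photons that must be absorbed: 6.111e-6 / 0.25 = 2.444e-5 mol.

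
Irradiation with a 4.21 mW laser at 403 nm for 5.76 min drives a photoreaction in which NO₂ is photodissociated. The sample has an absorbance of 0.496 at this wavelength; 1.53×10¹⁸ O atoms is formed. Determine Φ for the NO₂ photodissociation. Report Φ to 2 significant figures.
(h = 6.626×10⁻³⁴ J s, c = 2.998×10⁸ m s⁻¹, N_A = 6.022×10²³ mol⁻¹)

Product: 1.53×10¹⁸ / 6.022×10²³ = 2.541×10⁻⁶ mol.
Photon energy at 403 nm: hc/λ = (6.626×10⁻³⁴)(2.998×10⁸)/(403×10⁻⁹) = 4.929×10⁻¹⁹ J.
Energy delivered: (4.21 mW)(345.6 s) = 1.455 J.
Photons incident: 1.455 / 4.929×10⁻¹⁹ = 2.952×10¹⁸, i.e. 2.952×10¹⁸/6.022×10²³ = 4.902×10⁻⁶ mol.
Fraction absorbed: 1 − 10^(−0.496) = 0.6808.
Photons absorbed: 0.6808 × 4.902×10⁻⁶ = 3.337×10⁻⁶ mol.
Φ = 2.541×10⁻⁶ mol / 3.337×10⁻⁶ mol photons = 0.76.

Φ = 0.76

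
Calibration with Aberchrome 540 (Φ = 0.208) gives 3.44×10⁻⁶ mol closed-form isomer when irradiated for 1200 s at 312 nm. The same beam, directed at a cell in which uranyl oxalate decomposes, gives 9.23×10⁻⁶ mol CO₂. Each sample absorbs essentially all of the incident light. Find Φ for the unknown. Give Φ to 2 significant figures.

Photons absorbed by the actinometer: 3.44×10⁻⁶ / 0.208 = 1.654×10⁻⁵ mol.
Φ(unknown) = 9.23×10⁻⁶ / 1.654×10⁻⁵ = 0.56.

Φ = 0.56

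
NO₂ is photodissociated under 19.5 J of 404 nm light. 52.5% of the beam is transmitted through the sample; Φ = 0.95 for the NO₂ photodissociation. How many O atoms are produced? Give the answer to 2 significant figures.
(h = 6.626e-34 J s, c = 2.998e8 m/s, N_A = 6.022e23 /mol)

1.8e19 atoms

Photon energy at 404 nm: hc/λ = (6.626e-34)(2.998e8)/(404e-9) = 4.917e-19 J.
Photons incident: 19.5 / 4.917e-19 = 3.966e19, i.e. 3.966e19/6.022e23 = 6.586e-5 mol.
Fraction absorbed: 1 − 52.5/100 = 0.4750.
Photons absorbed: 0.4750 × 6.586e-5 = 3.128e-5 mol.
Product: Φ × n_abs = 0.95 × 3.128e-5 = 2.972e-5 mol.
As a count: 2.972e-5 × 6.022e23 = 1.8e19.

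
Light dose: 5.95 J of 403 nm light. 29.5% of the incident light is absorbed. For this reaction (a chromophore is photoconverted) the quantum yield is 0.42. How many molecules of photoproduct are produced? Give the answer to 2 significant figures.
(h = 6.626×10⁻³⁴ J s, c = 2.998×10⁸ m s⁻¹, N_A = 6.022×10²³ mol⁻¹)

1.5×10¹⁸ molecules

Photon energy at 403 nm: hc/λ = (6.626×10⁻³⁴)(2.998×10⁸)/(403×10⁻⁹) = 4.929×10⁻¹⁹ J.
Photons incident: 5.95 / 4.929×10⁻¹⁹ = 1.207×10¹⁹, i.e. 1.207×10¹⁹/6.022×10²³ = 2.004×10⁻⁵ mol.
Photons absorbed: 0.295 × 2.004×10⁻⁵ = 5.912×10⁻⁶ mol.
Product: Φ × n_abs = 0.42 × 5.912×10⁻⁶ = 2.483×10⁻⁶ mol.
As a count: 2.483×10⁻⁶ × 6.022×10²³ = 1.5×10¹⁸.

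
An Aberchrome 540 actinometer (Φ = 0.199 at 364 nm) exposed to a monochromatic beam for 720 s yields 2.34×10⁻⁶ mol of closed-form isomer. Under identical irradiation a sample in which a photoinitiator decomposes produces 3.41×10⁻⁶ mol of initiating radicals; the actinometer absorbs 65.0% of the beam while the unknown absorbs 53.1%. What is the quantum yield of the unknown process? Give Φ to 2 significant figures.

Photons absorbed by the actinometer: 2.34×10⁻⁶ / 0.199 = 1.176×10⁻⁵ mol.
Incident flux: 1.176×10⁻⁵ / 0.650 = 1.809×10⁻⁵ einstein.
Absorbed by unknown: 0.531 × 1.809×10⁻⁵ = 9.606×10⁻⁶ mol.
Φ(unknown) = 3.41×10⁻⁶ / 9.606×10⁻⁶ = 0.35.

Φ = 0.35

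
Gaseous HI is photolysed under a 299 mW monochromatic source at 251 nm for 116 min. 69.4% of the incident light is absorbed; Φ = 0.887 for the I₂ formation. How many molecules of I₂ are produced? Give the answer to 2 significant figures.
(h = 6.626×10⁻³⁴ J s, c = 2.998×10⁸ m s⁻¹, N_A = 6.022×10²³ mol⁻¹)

1.6×10²¹ molecules

Photon energy at 251 nm: hc/λ = (6.626×10⁻³⁴)(2.998×10⁸)/(251×10⁻⁹) = 7.914×10⁻¹⁹ J.
Energy delivered: (299 mW)(6960 s) = 2081 J.
Photons incident: 2081 / 7.914×10⁻¹⁹ = 2.630×10²¹, i.e. 2.630×10²¹/6.022×10²³ = 0.004367 mol.
Photons absorbed: 0.694 × 0.004367 = 0.003031 mol.
Product: Φ × n_abs = 0.887 × 0.003031 = 0.002688 mol.
As a count: 0.002688 × 6.022×10²³ = 1.6×10²¹.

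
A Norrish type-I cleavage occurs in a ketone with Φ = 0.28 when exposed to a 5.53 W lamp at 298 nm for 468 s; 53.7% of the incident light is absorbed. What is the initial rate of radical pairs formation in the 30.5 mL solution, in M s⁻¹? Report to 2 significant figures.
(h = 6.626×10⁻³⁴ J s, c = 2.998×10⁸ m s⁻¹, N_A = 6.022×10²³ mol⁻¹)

6.8×10⁻⁵ M s⁻¹

Photon energy at 298 nm: hc/λ = (6.626×10⁻³⁴)(2.998×10⁸)/(298×10⁻⁹) = 6.666×10⁻¹⁹ J.
Energy delivered: (5.53 W)(468 s) = 2588 J.
Photons incident: 2588 / 6.666×10⁻¹⁹ = 3.882×10²¹, i.e. 3.882×10²¹/6.022×10²³ = 0.006446 mol.
Photons absorbed: 0.537 × 0.006446 = 0.003462 mol.
Product formed: 0.28 × 0.003462 = 9.694×10⁻⁴ mol.
Rate: 9.694×10⁻⁴ mol / (468 s × 0.0305 L) = 6.8×10⁻⁵ M s⁻¹.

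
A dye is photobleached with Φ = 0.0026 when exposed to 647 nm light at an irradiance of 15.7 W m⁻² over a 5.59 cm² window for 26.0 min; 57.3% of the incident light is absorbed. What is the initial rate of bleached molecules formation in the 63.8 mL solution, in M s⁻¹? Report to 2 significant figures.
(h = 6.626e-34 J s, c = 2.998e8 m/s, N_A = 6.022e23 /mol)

Photon energy at 647 nm: hc/λ = (6.626e-34)(2.998e8)/(647e-9) = 3.070e-19 J.
Energy delivered: (15.7 W m⁻²)(5.59e-4 m²)(1560 s) = 13.69 J.
Photons incident: 13.69 / 3.070e-19 = 4.459e19, i.e. 4.459e19/6.022e23 = 7.405e-5 mol.
Photons absorbed: 0.573 × 7.405e-5 = 4.243e-5 mol.
Product formed: 0.0026 × 4.243e-5 = 1.103e-7 mol.
Rate: 1.103e-7 mol / (1560 s × 0.0638 L) = 1.1e-9 M s⁻¹.

1.1e-9 M s⁻¹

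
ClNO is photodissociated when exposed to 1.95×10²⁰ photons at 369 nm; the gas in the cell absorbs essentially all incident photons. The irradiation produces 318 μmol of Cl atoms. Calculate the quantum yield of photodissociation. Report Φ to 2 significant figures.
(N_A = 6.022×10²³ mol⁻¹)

Φ = 0.98

Product: 318 μmol = 3.18×10⁻⁴ mol.
Moles of photons: 1.95×10²⁰ / 6.022×10²³ = 3.238×10⁻⁴ mol.
Φ = 3.18×10⁻⁴ mol / 3.238×10⁻⁴ mol photons = 0.98.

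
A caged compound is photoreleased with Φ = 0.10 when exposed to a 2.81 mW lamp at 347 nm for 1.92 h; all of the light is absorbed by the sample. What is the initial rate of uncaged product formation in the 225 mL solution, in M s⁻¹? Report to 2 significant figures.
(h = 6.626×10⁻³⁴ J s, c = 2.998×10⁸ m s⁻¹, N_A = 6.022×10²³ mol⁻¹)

Photon energy at 347 nm: hc/λ = (6.626×10⁻³⁴)(2.998×10⁸)/(347×10⁻⁹) = 5.725×10⁻¹⁹ J.
Energy delivered: (2.81 mW)(6912 s) = 19.42 J.
Photons incident: 19.42 / 5.725×10⁻¹⁹ = 3.392×10¹⁹, i.e. 3.392×10¹⁹/6.022×10²³ = 5.633×10⁻⁵ mol.
Product formed: 0.10 × 5.633×10⁻⁵ = 5.633×10⁻⁶ mol.
Rate: 5.633×10⁻⁶ mol / (6912 s × 0.225 L) = 3.6×10⁻⁹ M s⁻¹.

3.6×10⁻⁹ M s⁻¹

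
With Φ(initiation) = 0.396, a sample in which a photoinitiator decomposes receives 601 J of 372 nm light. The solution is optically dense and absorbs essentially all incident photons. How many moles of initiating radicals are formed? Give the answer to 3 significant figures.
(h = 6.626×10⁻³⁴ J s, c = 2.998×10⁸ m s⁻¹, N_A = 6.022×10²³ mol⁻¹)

7.40×10⁻⁴ mol

Photon energy at 372 nm: hc/λ = (6.626×10⁻³⁴)(2.998×10⁸)/(372×10⁻⁹) = 5.340×10⁻¹⁹ J.
Photons incident: 601 / 5.340×10⁻¹⁹ = 1.125×10²¹, i.e. 1.125×10²¹/6.022×10²³ = 0.001868 mol.
Product: Φ × n_abs = 0.396 × 0.001868 = 7.397×10⁻⁴ mol.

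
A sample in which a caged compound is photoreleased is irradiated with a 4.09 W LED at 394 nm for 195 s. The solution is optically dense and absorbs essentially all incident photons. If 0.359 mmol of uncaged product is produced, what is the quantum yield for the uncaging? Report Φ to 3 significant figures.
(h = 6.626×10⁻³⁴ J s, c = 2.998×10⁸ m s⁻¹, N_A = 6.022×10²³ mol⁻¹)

Product: 0.359 mmol = 3.59×10⁻⁴ mol.
Photon energy at 394 nm: hc/λ = (6.626×10⁻³⁴)(2.998×10⁸)/(394×10⁻⁹) = 5.042×10⁻¹⁹ J.
Energy delivered: (4.09 W)(195 s) = 797.6 J.
Photons incident: 797.6 / 5.042×10⁻¹⁹ = 1.582×10²¹, i.e. 1.582×10²¹/6.022×10²³ = 0.002627 mol.
Φ = 3.59×10⁻⁴ mol / 0.002627 mol photons = 0.137.

Φ = 0.137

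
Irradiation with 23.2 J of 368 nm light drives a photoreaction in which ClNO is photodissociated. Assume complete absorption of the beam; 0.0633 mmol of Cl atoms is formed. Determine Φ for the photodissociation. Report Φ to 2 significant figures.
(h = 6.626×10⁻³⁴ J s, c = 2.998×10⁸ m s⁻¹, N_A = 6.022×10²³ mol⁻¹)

Product: 0.0633 mmol = 6.33×10⁻⁵ mol.
Photon energy at 368 nm: hc/λ = (6.626×10⁻³⁴)(2.998×10⁸)/(368×10⁻⁹) = 5.398×10⁻¹⁹ J.
Photons incident: 23.2 / 5.398×10⁻¹⁹ = 4.298×10¹⁹, i.e. 4.298×10¹⁹/6.022×10²³ = 7.137×10⁻⁵ mol.
Φ = 6.33×10⁻⁵ mol / 7.137×10⁻⁵ mol photons = 0.89.

Φ = 0.89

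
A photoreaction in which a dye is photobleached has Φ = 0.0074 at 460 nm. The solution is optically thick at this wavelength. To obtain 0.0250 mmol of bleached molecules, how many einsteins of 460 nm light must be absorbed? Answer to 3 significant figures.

0.00338 einstein

Product: 0.0250 mmol = 2.50×10⁻⁵ mol.
Photons that must be absorbed: 2.50×10⁻⁵ / 0.0074 = 0.003378 mol.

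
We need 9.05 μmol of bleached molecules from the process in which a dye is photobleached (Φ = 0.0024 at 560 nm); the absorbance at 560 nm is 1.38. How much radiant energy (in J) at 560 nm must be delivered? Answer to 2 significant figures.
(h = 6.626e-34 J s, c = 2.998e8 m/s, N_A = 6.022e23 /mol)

Product: 9.05 μmol = 9.05e-6 mol.
Photons that must be absorbed: 9.05e-6 / 0.0024 = 0.003771 mol.
Fraction absorbed: 1 − 10^(−1.38) = 0.9583.
Incident photons needed: 0.003771 / 0.9583 = 0.003935 mol.
Photon energy: hc/λ = 3.547e-19 J; per mole, 2.136e5 J mol⁻¹.
Energy required: 0.003935 × 2.136e5 = 840 J.

840 J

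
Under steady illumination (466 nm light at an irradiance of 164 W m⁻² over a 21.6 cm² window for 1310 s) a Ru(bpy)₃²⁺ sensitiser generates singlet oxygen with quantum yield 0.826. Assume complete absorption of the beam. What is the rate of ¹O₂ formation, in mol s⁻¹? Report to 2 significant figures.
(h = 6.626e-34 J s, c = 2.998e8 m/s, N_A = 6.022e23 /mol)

1.1e-6 mol s⁻¹

Photon energy at 466 nm: hc/λ = (6.626e-34)(2.998e8)/(466e-9) = 4.263e-19 J.
Energy delivered: (164 W m⁻²)(21.6e-4 m²)(1310 s) = 464.1 J.
Photons incident: 464.1 / 4.263e-19 = 1.089e21, i.e. 1.089e21/6.022e23 = 0.001808 mol.
Product formed: 0.826 × 0.001808 = 0.001493 mol.
Rate: 0.001493 / 1310 s = 1.1e-6 mol s⁻¹.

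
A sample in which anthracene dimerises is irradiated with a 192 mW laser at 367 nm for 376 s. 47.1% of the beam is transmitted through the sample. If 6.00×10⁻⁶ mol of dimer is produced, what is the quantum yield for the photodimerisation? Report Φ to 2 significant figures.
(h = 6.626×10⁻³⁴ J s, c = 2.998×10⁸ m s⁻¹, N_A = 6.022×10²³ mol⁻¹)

Φ = 0.051

Photon energy at 367 nm: hc/λ = (6.626×10⁻³⁴)(2.998×10⁸)/(367×10⁻⁹) = 5.413×10⁻¹⁹ J.
Energy delivered: (192 mW)(376 s) = 72.19 J.
Photons incident: 72.19 / 5.413×10⁻¹⁹ = 1.334×10²⁰, i.e. 1.334×10²⁰/6.022×10²³ = 2.215×10⁻⁴ mol.
Fraction absorbed: 1 − 47.1/100 = 0.5290.
Photons absorbed: 0.5290 × 2.215×10⁻⁴ = 1.172×10⁻⁴ mol.
Φ = 6.00×10⁻⁶ mol / 1.172×10⁻⁴ mol photons = 0.051.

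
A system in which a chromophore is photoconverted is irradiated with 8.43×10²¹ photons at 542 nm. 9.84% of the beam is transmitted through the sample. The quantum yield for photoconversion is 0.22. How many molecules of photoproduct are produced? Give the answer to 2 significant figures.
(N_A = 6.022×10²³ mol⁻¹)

Moles of photons: 8.43×10²¹ / 6.022×10²³ = 0.01400 mol.
Fraction absorbed: 1 − 9.84/100 = 0.9016.
Photons absorbed: 0.9016 × 0.01400 = 0.01262 mol.
Product: Φ × n_abs = 0.22 × 0.01262 = 0.002776 mol.
As a count: 0.002776 × 6.022×10²³ = 1.7×10²¹.

1.7×10²¹ molecules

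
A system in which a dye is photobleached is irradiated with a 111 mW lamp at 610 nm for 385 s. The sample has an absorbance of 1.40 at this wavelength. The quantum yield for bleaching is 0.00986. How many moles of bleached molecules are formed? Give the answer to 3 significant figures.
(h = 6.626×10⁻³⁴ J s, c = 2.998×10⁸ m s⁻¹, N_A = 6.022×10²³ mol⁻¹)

2.06×10⁻⁶ mol

Photon energy at 610 nm: hc/λ = (6.626×10⁻³⁴)(2.998×10⁸)/(610×10⁻⁹) = 3.257×10⁻¹⁹ J.
Energy delivered: (111 mW)(385 s) = 42.74 J.
Photons incident: 42.74 / 3.257×10⁻¹⁹ = 1.312×10²⁰, i.e. 1.312×10²⁰/6.022×10²³ = 2.179×10⁻⁴ mol.
Fraction absorbed: 1 − 10^(−1.40) = 0.9602.
Photons absorbed: 0.9602 × 2.179×10⁻⁴ = 2.092×10⁻⁴ mol.
Product: Φ × n_abs = 0.00986 × 2.092×10⁻⁴ = 2.063×10⁻⁶ mol.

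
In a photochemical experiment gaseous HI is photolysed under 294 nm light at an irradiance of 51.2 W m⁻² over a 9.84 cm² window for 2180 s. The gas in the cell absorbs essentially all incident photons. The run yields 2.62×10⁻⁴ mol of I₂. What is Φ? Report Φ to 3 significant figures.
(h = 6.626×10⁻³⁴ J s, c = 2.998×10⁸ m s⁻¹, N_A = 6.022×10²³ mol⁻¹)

Photon energy at 294 nm: hc/λ = (6.626×10⁻³⁴)(2.998×10⁸)/(294×10⁻⁹) = 6.757×10⁻¹⁹ J.
Energy delivered: (51.2 W m⁻²)(9.84×10⁻⁴ m²)(2180 s) = 109.8 J.
Photons incident: 109.8 / 6.757×10⁻¹⁹ = 1.625×10²⁰, i.e. 1.625×10²⁰/6.022×10²³ = 2.698×10⁻⁴ mol.
Φ = 2.62×10⁻⁴ mol / 2.698×10⁻⁴ mol photons = 0.971.

Φ = 0.971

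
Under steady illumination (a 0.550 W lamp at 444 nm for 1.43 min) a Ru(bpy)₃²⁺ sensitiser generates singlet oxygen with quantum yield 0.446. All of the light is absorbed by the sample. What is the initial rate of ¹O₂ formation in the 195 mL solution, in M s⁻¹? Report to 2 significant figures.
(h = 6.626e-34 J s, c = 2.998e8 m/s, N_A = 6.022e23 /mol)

Photon energy at 444 nm: hc/λ = (6.626e-34)(2.998e8)/(444e-9) = 4.474e-19 J.
Energy delivered: (0.550 W)(85.8 s) = 47.19 J.
Photons incident: 47.19 / 4.474e-19 = 1.055e20, i.e. 1.055e20/6.022e23 = 1.752e-4 mol.
Product formed: 0.446 × 1.752e-4 = 7.814e-5 mol.
Rate: 7.814e-5 mol / (85.8 s × 0.195 L) = 4.7e-6 M s⁻¹.

4.7e-6 M s⁻¹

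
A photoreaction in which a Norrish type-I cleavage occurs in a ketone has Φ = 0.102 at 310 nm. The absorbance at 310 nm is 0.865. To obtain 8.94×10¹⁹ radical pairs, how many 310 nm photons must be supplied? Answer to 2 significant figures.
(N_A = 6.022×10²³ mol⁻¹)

1.0×10²¹ photons

Product: 8.94×10¹⁹ / 6.022×10²³ = 1.485×10⁻⁴ mol.
Photons that must be absorbed: 1.485×10⁻⁴ / 0.102 = 0.001456 mol.
Fraction absorbed: 1 − 10^(−0.865) = 0.8635.
Incident photons needed: 0.001456 / 0.8635 = 0.001686 mol.
Photon count: 0.001686 × 6.022×10²³ = 1.0×10²¹.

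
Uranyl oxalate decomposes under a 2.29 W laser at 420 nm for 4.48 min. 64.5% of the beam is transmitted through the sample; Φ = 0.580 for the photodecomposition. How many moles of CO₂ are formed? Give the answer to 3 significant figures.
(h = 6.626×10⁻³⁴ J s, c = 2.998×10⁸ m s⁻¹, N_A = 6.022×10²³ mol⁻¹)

4.45×10⁻⁴ mol

Photon energy at 420 nm: hc/λ = (6.626×10⁻³⁴)(2.998×10⁸)/(420×10⁻⁹) = 4.730×10⁻¹⁹ J.
Energy delivered: (2.29 W)(268.8 s) = 615.6 J.
Photons incident: 615.6 / 4.730×10⁻¹⁹ = 1.301×10²¹, i.e. 1.301×10²¹/6.022×10²³ = 0.002160 mol.
Fraction absorbed: 1 − 64.5/100 = 0.3550.
Photons absorbed: 0.3550 × 0.002160 = 7.668×10⁻⁴ mol.
Product: Φ × n_abs = 0.580 × 7.668×10⁻⁴ = 4.447×10⁻⁴ mol.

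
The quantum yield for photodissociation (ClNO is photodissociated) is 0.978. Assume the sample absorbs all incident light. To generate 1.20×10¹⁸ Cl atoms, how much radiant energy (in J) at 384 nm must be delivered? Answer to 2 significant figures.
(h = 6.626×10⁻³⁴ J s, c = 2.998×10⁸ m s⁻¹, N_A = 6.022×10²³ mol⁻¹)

0.63 J

Product: 1.20×10¹⁸ / 6.022×10²³ = 1.993×10⁻⁶ mol.
Photons that must be absorbed: 1.993×10⁻⁶ / 0.978 = 2.038×10⁻⁶ mol.
Photon energy: hc/λ = 5.173×10⁻¹⁹ J; per mole, 3.115×10⁵ J mol⁻¹.
Energy required: 2.038×10⁻⁶ × 3.115×10⁵ = 0.63 J.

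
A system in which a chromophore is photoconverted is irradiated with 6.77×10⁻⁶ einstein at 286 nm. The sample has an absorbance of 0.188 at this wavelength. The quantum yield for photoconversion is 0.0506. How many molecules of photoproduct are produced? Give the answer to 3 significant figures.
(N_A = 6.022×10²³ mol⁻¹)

7.25×10¹⁶ molecules

Fraction absorbed: 1 − 10^(−0.188) = 0.3514.
Photons absorbed: 0.3514 × 6.77×10⁻⁶ = 2.379×10⁻⁶ mol.
Product: Φ × n_abs = 0.0506 × 2.379×10⁻⁶ = 1.204×10⁻⁷ mol.
As a count: 1.204×10⁻⁷ × 6.022×10²³ = 7.25×10¹⁶.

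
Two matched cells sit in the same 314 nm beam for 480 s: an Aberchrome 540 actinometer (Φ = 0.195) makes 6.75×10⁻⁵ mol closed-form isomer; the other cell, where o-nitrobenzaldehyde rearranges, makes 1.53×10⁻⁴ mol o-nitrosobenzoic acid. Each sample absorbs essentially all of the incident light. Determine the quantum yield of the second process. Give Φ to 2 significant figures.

Photons absorbed by the actinometer: 6.75×10⁻⁵ / 0.195 = 3.462×10⁻⁴ mol.
Φ(unknown) = 1.53×10⁻⁴ / 3.462×10⁻⁴ = 0.44.

Φ = 0.44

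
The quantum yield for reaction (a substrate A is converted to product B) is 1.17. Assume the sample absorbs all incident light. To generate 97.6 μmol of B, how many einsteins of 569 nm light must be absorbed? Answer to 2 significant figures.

8.3×10⁻⁵ einstein

Product: 97.6 μmol = 9.76×10⁻⁵ mol.
Photons that must be absorbed: 9.76×10⁻⁵ / 1.17 = 8.342×10⁻⁵ mol.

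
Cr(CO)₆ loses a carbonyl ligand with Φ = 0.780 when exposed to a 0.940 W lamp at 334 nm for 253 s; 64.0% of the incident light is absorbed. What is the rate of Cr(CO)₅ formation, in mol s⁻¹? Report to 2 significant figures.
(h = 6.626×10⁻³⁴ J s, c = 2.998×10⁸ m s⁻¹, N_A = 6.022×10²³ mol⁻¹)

1.3×10⁻⁶ mol s⁻¹

Photon energy at 334 nm: hc/λ = (6.626×10⁻³⁴)(2.998×10⁸)/(334×10⁻⁹) = 5.948×10⁻¹⁹ J.
Energy delivered: (0.940 W)(253 s) = 237.8 J.
Photons incident: 237.8 / 5.948×10⁻¹⁹ = 3.998×10²⁰, i.e. 3.998×10²⁰/6.022×10²³ = 6.639×10⁻⁴ mol.
Photons absorbed: 0.640 × 6.639×10⁻⁴ = 4.249×10⁻⁴ mol.
Product formed: 0.780 × 4.249×10⁻⁴ = 3.314×10⁻⁴ mol.
Rate: 3.314×10⁻⁴ / 253 s = 1.3×10⁻⁶ mol s⁻¹.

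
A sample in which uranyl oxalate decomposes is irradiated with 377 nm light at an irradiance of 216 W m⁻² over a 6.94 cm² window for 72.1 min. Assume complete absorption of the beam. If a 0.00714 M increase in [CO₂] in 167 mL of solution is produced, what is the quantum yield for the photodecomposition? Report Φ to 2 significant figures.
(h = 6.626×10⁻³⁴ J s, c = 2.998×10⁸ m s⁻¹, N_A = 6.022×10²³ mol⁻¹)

Product: (0.00714 M)(0.167 L) = 0.001192 mol.
Photon energy at 377 nm: hc/λ = (6.626×10⁻³⁴)(2.998×10⁸)/(377×10⁻⁹) = 5.269×10⁻¹⁹ J.
Energy delivered: (216 W m⁻²)(6.94×10⁻⁴ m²)(4326 s) = 648.5 J.
Photons incident: 648.5 / 5.269×10⁻¹⁹ = 1.231×10²¹, i.e. 1.231×10²¹/6.022×10²³ = 0.002044 mol.
Φ = 0.001192 mol / 0.002044 mol photons = 0.58.

Φ = 0.58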